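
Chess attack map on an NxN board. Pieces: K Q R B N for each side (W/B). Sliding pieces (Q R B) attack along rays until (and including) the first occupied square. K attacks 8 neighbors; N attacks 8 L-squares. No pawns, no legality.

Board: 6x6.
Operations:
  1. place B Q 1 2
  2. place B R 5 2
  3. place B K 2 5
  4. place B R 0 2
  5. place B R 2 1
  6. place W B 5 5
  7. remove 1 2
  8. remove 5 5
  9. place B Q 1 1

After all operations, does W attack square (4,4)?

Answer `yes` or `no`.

Answer: no

Derivation:
Op 1: place BQ@(1,2)
Op 2: place BR@(5,2)
Op 3: place BK@(2,5)
Op 4: place BR@(0,2)
Op 5: place BR@(2,1)
Op 6: place WB@(5,5)
Op 7: remove (1,2)
Op 8: remove (5,5)
Op 9: place BQ@(1,1)
Per-piece attacks for W:
W attacks (4,4): no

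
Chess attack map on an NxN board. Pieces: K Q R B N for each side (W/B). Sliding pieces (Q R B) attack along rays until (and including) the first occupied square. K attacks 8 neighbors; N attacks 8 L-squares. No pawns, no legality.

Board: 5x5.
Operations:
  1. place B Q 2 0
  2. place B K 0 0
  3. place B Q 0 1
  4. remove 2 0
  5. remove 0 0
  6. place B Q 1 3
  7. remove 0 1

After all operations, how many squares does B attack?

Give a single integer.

Op 1: place BQ@(2,0)
Op 2: place BK@(0,0)
Op 3: place BQ@(0,1)
Op 4: remove (2,0)
Op 5: remove (0,0)
Op 6: place BQ@(1,3)
Op 7: remove (0,1)
Per-piece attacks for B:
  BQ@(1,3): attacks (1,4) (1,2) (1,1) (1,0) (2,3) (3,3) (4,3) (0,3) (2,4) (2,2) (3,1) (4,0) (0,4) (0,2)
Union (14 distinct): (0,2) (0,3) (0,4) (1,0) (1,1) (1,2) (1,4) (2,2) (2,3) (2,4) (3,1) (3,3) (4,0) (4,3)

Answer: 14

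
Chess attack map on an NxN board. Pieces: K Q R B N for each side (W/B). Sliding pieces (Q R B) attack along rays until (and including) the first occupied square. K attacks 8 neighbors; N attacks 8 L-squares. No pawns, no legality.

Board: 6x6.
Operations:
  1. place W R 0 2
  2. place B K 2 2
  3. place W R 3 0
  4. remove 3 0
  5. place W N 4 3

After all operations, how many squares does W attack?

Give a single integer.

Op 1: place WR@(0,2)
Op 2: place BK@(2,2)
Op 3: place WR@(3,0)
Op 4: remove (3,0)
Op 5: place WN@(4,3)
Per-piece attacks for W:
  WR@(0,2): attacks (0,3) (0,4) (0,5) (0,1) (0,0) (1,2) (2,2) [ray(1,0) blocked at (2,2)]
  WN@(4,3): attacks (5,5) (3,5) (2,4) (5,1) (3,1) (2,2)
Union (12 distinct): (0,0) (0,1) (0,3) (0,4) (0,5) (1,2) (2,2) (2,4) (3,1) (3,5) (5,1) (5,5)

Answer: 12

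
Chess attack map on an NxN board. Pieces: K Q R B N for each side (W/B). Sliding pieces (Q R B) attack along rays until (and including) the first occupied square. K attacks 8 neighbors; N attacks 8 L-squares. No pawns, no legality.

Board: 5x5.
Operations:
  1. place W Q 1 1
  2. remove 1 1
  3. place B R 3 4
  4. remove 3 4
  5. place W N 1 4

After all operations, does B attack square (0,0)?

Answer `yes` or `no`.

Op 1: place WQ@(1,1)
Op 2: remove (1,1)
Op 3: place BR@(3,4)
Op 4: remove (3,4)
Op 5: place WN@(1,4)
Per-piece attacks for B:
B attacks (0,0): no

Answer: no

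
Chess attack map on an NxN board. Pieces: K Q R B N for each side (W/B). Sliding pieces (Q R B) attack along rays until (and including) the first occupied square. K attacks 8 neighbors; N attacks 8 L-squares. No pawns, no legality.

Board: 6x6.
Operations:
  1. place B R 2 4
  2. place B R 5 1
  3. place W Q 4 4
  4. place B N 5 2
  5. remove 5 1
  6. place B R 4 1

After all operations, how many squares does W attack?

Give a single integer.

Op 1: place BR@(2,4)
Op 2: place BR@(5,1)
Op 3: place WQ@(4,4)
Op 4: place BN@(5,2)
Op 5: remove (5,1)
Op 6: place BR@(4,1)
Per-piece attacks for W:
  WQ@(4,4): attacks (4,5) (4,3) (4,2) (4,1) (5,4) (3,4) (2,4) (5,5) (5,3) (3,5) (3,3) (2,2) (1,1) (0,0) [ray(0,-1) blocked at (4,1); ray(-1,0) blocked at (2,4)]
Union (14 distinct): (0,0) (1,1) (2,2) (2,4) (3,3) (3,4) (3,5) (4,1) (4,2) (4,3) (4,5) (5,3) (5,4) (5,5)

Answer: 14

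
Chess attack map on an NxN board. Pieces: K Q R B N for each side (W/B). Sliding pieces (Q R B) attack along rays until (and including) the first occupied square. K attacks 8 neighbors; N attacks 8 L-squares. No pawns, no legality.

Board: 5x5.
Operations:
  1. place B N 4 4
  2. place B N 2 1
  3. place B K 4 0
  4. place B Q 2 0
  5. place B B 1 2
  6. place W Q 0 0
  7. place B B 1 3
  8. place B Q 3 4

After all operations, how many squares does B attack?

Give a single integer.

Op 1: place BN@(4,4)
Op 2: place BN@(2,1)
Op 3: place BK@(4,0)
Op 4: place BQ@(2,0)
Op 5: place BB@(1,2)
Op 6: place WQ@(0,0)
Op 7: place BB@(1,3)
Op 8: place BQ@(3,4)
Per-piece attacks for B:
  BB@(1,2): attacks (2,3) (3,4) (2,1) (0,3) (0,1) [ray(1,1) blocked at (3,4); ray(1,-1) blocked at (2,1)]
  BB@(1,3): attacks (2,4) (2,2) (3,1) (4,0) (0,4) (0,2) [ray(1,-1) blocked at (4,0)]
  BQ@(2,0): attacks (2,1) (3,0) (4,0) (1,0) (0,0) (3,1) (4,2) (1,1) (0,2) [ray(0,1) blocked at (2,1); ray(1,0) blocked at (4,0); ray(-1,0) blocked at (0,0)]
  BN@(2,1): attacks (3,3) (4,2) (1,3) (0,2) (4,0) (0,0)
  BQ@(3,4): attacks (3,3) (3,2) (3,1) (3,0) (4,4) (2,4) (1,4) (0,4) (4,3) (2,3) (1,2) [ray(1,0) blocked at (4,4); ray(-1,-1) blocked at (1,2)]
  BK@(4,0): attacks (4,1) (3,0) (3,1)
  BN@(4,4): attacks (3,2) (2,3)
Union (24 distinct): (0,0) (0,1) (0,2) (0,3) (0,4) (1,0) (1,1) (1,2) (1,3) (1,4) (2,1) (2,2) (2,3) (2,4) (3,0) (3,1) (3,2) (3,3) (3,4) (4,0) (4,1) (4,2) (4,3) (4,4)

Answer: 24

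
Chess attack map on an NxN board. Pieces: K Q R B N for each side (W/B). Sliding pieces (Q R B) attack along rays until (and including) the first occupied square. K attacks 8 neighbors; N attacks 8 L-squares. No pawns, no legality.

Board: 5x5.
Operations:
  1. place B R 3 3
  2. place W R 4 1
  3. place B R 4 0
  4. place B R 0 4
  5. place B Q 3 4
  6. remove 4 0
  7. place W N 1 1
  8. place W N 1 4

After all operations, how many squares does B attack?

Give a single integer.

Op 1: place BR@(3,3)
Op 2: place WR@(4,1)
Op 3: place BR@(4,0)
Op 4: place BR@(0,4)
Op 5: place BQ@(3,4)
Op 6: remove (4,0)
Op 7: place WN@(1,1)
Op 8: place WN@(1,4)
Per-piece attacks for B:
  BR@(0,4): attacks (0,3) (0,2) (0,1) (0,0) (1,4) [ray(1,0) blocked at (1,4)]
  BR@(3,3): attacks (3,4) (3,2) (3,1) (3,0) (4,3) (2,3) (1,3) (0,3) [ray(0,1) blocked at (3,4)]
  BQ@(3,4): attacks (3,3) (4,4) (2,4) (1,4) (4,3) (2,3) (1,2) (0,1) [ray(0,-1) blocked at (3,3); ray(-1,0) blocked at (1,4)]
Union (16 distinct): (0,0) (0,1) (0,2) (0,3) (1,2) (1,3) (1,4) (2,3) (2,4) (3,0) (3,1) (3,2) (3,3) (3,4) (4,3) (4,4)

Answer: 16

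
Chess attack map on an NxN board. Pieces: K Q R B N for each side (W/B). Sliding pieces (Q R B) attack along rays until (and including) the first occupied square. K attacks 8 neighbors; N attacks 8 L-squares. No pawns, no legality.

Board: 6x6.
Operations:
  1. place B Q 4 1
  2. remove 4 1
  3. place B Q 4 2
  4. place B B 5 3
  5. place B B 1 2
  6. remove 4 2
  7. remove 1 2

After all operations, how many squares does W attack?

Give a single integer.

Answer: 0

Derivation:
Op 1: place BQ@(4,1)
Op 2: remove (4,1)
Op 3: place BQ@(4,2)
Op 4: place BB@(5,3)
Op 5: place BB@(1,2)
Op 6: remove (4,2)
Op 7: remove (1,2)
Per-piece attacks for W:
Union (0 distinct): (none)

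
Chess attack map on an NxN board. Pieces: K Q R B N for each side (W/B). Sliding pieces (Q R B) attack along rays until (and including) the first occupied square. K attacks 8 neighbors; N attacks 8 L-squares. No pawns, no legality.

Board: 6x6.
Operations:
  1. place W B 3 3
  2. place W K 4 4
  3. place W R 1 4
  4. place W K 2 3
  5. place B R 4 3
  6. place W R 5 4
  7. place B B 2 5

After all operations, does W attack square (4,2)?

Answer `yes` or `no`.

Op 1: place WB@(3,3)
Op 2: place WK@(4,4)
Op 3: place WR@(1,4)
Op 4: place WK@(2,3)
Op 5: place BR@(4,3)
Op 6: place WR@(5,4)
Op 7: place BB@(2,5)
Per-piece attacks for W:
  WR@(1,4): attacks (1,5) (1,3) (1,2) (1,1) (1,0) (2,4) (3,4) (4,4) (0,4) [ray(1,0) blocked at (4,4)]
  WK@(2,3): attacks (2,4) (2,2) (3,3) (1,3) (3,4) (3,2) (1,4) (1,2)
  WB@(3,3): attacks (4,4) (4,2) (5,1) (2,4) (1,5) (2,2) (1,1) (0,0) [ray(1,1) blocked at (4,4)]
  WK@(4,4): attacks (4,5) (4,3) (5,4) (3,4) (5,5) (5,3) (3,5) (3,3)
  WR@(5,4): attacks (5,5) (5,3) (5,2) (5,1) (5,0) (4,4) [ray(-1,0) blocked at (4,4)]
W attacks (4,2): yes

Answer: yes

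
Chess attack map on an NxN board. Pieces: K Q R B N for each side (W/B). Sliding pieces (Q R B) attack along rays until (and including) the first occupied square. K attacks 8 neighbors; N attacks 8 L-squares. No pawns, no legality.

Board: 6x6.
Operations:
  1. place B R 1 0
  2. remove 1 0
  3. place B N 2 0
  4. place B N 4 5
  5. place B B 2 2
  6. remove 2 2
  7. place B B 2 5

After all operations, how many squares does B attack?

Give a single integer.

Op 1: place BR@(1,0)
Op 2: remove (1,0)
Op 3: place BN@(2,0)
Op 4: place BN@(4,5)
Op 5: place BB@(2,2)
Op 6: remove (2,2)
Op 7: place BB@(2,5)
Per-piece attacks for B:
  BN@(2,0): attacks (3,2) (4,1) (1,2) (0,1)
  BB@(2,5): attacks (3,4) (4,3) (5,2) (1,4) (0,3)
  BN@(4,5): attacks (5,3) (3,3) (2,4)
Union (12 distinct): (0,1) (0,3) (1,2) (1,4) (2,4) (3,2) (3,3) (3,4) (4,1) (4,3) (5,2) (5,3)

Answer: 12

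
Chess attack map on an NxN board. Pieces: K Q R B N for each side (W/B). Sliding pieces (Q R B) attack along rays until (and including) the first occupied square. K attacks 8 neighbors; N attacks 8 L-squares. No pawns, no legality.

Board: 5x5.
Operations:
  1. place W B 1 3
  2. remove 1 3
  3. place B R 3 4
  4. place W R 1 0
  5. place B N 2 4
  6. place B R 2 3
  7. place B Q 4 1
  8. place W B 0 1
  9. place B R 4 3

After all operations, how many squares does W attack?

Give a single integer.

Op 1: place WB@(1,3)
Op 2: remove (1,3)
Op 3: place BR@(3,4)
Op 4: place WR@(1,0)
Op 5: place BN@(2,4)
Op 6: place BR@(2,3)
Op 7: place BQ@(4,1)
Op 8: place WB@(0,1)
Op 9: place BR@(4,3)
Per-piece attacks for W:
  WB@(0,1): attacks (1,2) (2,3) (1,0) [ray(1,1) blocked at (2,3); ray(1,-1) blocked at (1,0)]
  WR@(1,0): attacks (1,1) (1,2) (1,3) (1,4) (2,0) (3,0) (4,0) (0,0)
Union (10 distinct): (0,0) (1,0) (1,1) (1,2) (1,3) (1,4) (2,0) (2,3) (3,0) (4,0)

Answer: 10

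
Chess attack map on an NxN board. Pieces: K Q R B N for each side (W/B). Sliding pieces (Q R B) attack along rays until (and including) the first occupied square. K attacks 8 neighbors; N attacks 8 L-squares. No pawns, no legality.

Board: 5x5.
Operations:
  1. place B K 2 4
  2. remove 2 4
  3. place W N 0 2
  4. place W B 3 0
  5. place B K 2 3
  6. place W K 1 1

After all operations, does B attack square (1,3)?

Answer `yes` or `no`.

Answer: yes

Derivation:
Op 1: place BK@(2,4)
Op 2: remove (2,4)
Op 3: place WN@(0,2)
Op 4: place WB@(3,0)
Op 5: place BK@(2,3)
Op 6: place WK@(1,1)
Per-piece attacks for B:
  BK@(2,3): attacks (2,4) (2,2) (3,3) (1,3) (3,4) (3,2) (1,4) (1,2)
B attacks (1,3): yes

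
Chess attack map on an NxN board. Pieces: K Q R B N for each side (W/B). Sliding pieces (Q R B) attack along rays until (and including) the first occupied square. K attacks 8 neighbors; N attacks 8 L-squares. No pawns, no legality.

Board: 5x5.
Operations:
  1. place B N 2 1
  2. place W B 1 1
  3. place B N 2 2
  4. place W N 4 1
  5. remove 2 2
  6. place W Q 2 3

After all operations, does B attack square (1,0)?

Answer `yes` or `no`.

Answer: no

Derivation:
Op 1: place BN@(2,1)
Op 2: place WB@(1,1)
Op 3: place BN@(2,2)
Op 4: place WN@(4,1)
Op 5: remove (2,2)
Op 6: place WQ@(2,3)
Per-piece attacks for B:
  BN@(2,1): attacks (3,3) (4,2) (1,3) (0,2) (4,0) (0,0)
B attacks (1,0): no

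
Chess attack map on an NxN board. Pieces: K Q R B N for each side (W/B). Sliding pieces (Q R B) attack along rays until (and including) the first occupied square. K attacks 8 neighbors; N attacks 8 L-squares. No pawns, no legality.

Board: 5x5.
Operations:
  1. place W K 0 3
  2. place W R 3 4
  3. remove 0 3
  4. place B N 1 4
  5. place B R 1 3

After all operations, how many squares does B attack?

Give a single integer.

Answer: 10

Derivation:
Op 1: place WK@(0,3)
Op 2: place WR@(3,4)
Op 3: remove (0,3)
Op 4: place BN@(1,4)
Op 5: place BR@(1,3)
Per-piece attacks for B:
  BR@(1,3): attacks (1,4) (1,2) (1,1) (1,0) (2,3) (3,3) (4,3) (0,3) [ray(0,1) blocked at (1,4)]
  BN@(1,4): attacks (2,2) (3,3) (0,2)
Union (10 distinct): (0,2) (0,3) (1,0) (1,1) (1,2) (1,4) (2,2) (2,3) (3,3) (4,3)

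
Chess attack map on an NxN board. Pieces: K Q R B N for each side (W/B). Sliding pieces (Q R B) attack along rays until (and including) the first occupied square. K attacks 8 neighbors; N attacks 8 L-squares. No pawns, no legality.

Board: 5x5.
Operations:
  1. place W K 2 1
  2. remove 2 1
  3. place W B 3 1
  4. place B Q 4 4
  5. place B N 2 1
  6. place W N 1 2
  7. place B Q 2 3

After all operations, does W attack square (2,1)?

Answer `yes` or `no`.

Op 1: place WK@(2,1)
Op 2: remove (2,1)
Op 3: place WB@(3,1)
Op 4: place BQ@(4,4)
Op 5: place BN@(2,1)
Op 6: place WN@(1,2)
Op 7: place BQ@(2,3)
Per-piece attacks for W:
  WN@(1,2): attacks (2,4) (3,3) (0,4) (2,0) (3,1) (0,0)
  WB@(3,1): attacks (4,2) (4,0) (2,2) (1,3) (0,4) (2,0)
W attacks (2,1): no

Answer: no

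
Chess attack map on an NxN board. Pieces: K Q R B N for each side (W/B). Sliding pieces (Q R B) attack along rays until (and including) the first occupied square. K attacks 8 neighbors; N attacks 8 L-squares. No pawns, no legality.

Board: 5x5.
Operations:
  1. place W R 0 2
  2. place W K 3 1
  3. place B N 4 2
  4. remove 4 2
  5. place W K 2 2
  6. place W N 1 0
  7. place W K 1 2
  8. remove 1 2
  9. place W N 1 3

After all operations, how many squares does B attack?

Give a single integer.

Answer: 0

Derivation:
Op 1: place WR@(0,2)
Op 2: place WK@(3,1)
Op 3: place BN@(4,2)
Op 4: remove (4,2)
Op 5: place WK@(2,2)
Op 6: place WN@(1,0)
Op 7: place WK@(1,2)
Op 8: remove (1,2)
Op 9: place WN@(1,3)
Per-piece attacks for B:
Union (0 distinct): (none)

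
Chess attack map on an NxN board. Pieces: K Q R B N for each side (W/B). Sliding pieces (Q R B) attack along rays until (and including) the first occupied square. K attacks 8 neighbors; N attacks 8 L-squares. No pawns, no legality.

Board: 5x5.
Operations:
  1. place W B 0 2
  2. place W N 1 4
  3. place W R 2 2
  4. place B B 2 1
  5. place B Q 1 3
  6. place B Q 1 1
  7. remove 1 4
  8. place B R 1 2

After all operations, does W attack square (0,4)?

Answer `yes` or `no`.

Answer: no

Derivation:
Op 1: place WB@(0,2)
Op 2: place WN@(1,4)
Op 3: place WR@(2,2)
Op 4: place BB@(2,1)
Op 5: place BQ@(1,3)
Op 6: place BQ@(1,1)
Op 7: remove (1,4)
Op 8: place BR@(1,2)
Per-piece attacks for W:
  WB@(0,2): attacks (1,3) (1,1) [ray(1,1) blocked at (1,3); ray(1,-1) blocked at (1,1)]
  WR@(2,2): attacks (2,3) (2,4) (2,1) (3,2) (4,2) (1,2) [ray(0,-1) blocked at (2,1); ray(-1,0) blocked at (1,2)]
W attacks (0,4): no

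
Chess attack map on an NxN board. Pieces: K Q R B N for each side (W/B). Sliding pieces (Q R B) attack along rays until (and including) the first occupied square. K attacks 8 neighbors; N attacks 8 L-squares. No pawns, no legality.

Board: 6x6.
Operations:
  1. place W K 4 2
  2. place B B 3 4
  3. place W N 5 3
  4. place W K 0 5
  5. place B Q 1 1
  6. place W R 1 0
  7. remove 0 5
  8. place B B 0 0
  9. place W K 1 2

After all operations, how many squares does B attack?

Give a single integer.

Op 1: place WK@(4,2)
Op 2: place BB@(3,4)
Op 3: place WN@(5,3)
Op 4: place WK@(0,5)
Op 5: place BQ@(1,1)
Op 6: place WR@(1,0)
Op 7: remove (0,5)
Op 8: place BB@(0,0)
Op 9: place WK@(1,2)
Per-piece attacks for B:
  BB@(0,0): attacks (1,1) [ray(1,1) blocked at (1,1)]
  BQ@(1,1): attacks (1,2) (1,0) (2,1) (3,1) (4,1) (5,1) (0,1) (2,2) (3,3) (4,4) (5,5) (2,0) (0,2) (0,0) [ray(0,1) blocked at (1,2); ray(0,-1) blocked at (1,0); ray(-1,-1) blocked at (0,0)]
  BB@(3,4): attacks (4,5) (4,3) (5,2) (2,5) (2,3) (1,2) [ray(-1,-1) blocked at (1,2)]
Union (20 distinct): (0,0) (0,1) (0,2) (1,0) (1,1) (1,2) (2,0) (2,1) (2,2) (2,3) (2,5) (3,1) (3,3) (4,1) (4,3) (4,4) (4,5) (5,1) (5,2) (5,5)

Answer: 20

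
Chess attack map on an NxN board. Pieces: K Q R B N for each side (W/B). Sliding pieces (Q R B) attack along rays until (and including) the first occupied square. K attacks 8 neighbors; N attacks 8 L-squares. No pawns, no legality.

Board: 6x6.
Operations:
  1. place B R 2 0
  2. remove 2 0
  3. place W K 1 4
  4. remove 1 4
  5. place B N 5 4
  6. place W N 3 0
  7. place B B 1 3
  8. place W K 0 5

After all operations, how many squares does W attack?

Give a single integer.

Op 1: place BR@(2,0)
Op 2: remove (2,0)
Op 3: place WK@(1,4)
Op 4: remove (1,4)
Op 5: place BN@(5,4)
Op 6: place WN@(3,0)
Op 7: place BB@(1,3)
Op 8: place WK@(0,5)
Per-piece attacks for W:
  WK@(0,5): attacks (0,4) (1,5) (1,4)
  WN@(3,0): attacks (4,2) (5,1) (2,2) (1,1)
Union (7 distinct): (0,4) (1,1) (1,4) (1,5) (2,2) (4,2) (5,1)

Answer: 7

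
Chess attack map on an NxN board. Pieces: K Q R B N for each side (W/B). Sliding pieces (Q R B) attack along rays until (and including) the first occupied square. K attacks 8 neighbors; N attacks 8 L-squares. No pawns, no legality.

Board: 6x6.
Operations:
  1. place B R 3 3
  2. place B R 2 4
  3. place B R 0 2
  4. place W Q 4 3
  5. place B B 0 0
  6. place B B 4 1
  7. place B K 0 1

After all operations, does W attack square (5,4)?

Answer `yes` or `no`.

Op 1: place BR@(3,3)
Op 2: place BR@(2,4)
Op 3: place BR@(0,2)
Op 4: place WQ@(4,3)
Op 5: place BB@(0,0)
Op 6: place BB@(4,1)
Op 7: place BK@(0,1)
Per-piece attacks for W:
  WQ@(4,3): attacks (4,4) (4,5) (4,2) (4,1) (5,3) (3,3) (5,4) (5,2) (3,4) (2,5) (3,2) (2,1) (1,0) [ray(0,-1) blocked at (4,1); ray(-1,0) blocked at (3,3)]
W attacks (5,4): yes

Answer: yes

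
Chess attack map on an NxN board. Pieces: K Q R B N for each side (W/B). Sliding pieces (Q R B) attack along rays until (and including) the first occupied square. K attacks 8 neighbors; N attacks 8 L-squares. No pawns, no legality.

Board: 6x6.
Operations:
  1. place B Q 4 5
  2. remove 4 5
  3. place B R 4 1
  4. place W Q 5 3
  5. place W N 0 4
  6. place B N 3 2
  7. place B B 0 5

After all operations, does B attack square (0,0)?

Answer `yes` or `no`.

Op 1: place BQ@(4,5)
Op 2: remove (4,5)
Op 3: place BR@(4,1)
Op 4: place WQ@(5,3)
Op 5: place WN@(0,4)
Op 6: place BN@(3,2)
Op 7: place BB@(0,5)
Per-piece attacks for B:
  BB@(0,5): attacks (1,4) (2,3) (3,2) [ray(1,-1) blocked at (3,2)]
  BN@(3,2): attacks (4,4) (5,3) (2,4) (1,3) (4,0) (5,1) (2,0) (1,1)
  BR@(4,1): attacks (4,2) (4,3) (4,4) (4,5) (4,0) (5,1) (3,1) (2,1) (1,1) (0,1)
B attacks (0,0): no

Answer: no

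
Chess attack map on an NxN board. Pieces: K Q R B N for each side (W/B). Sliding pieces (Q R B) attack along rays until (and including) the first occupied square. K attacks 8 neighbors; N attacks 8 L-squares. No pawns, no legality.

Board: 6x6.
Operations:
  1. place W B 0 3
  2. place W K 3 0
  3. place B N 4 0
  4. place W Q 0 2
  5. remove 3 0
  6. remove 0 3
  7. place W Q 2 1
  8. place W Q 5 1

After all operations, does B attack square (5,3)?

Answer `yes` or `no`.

Answer: no

Derivation:
Op 1: place WB@(0,3)
Op 2: place WK@(3,0)
Op 3: place BN@(4,0)
Op 4: place WQ@(0,2)
Op 5: remove (3,0)
Op 6: remove (0,3)
Op 7: place WQ@(2,1)
Op 8: place WQ@(5,1)
Per-piece attacks for B:
  BN@(4,0): attacks (5,2) (3,2) (2,1)
B attacks (5,3): no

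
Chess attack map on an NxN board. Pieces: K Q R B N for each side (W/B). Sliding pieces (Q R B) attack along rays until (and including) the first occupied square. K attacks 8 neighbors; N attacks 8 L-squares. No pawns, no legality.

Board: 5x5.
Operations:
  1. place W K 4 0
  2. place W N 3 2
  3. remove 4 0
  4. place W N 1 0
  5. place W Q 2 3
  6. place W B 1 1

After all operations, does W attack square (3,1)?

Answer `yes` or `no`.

Answer: yes

Derivation:
Op 1: place WK@(4,0)
Op 2: place WN@(3,2)
Op 3: remove (4,0)
Op 4: place WN@(1,0)
Op 5: place WQ@(2,3)
Op 6: place WB@(1,1)
Per-piece attacks for W:
  WN@(1,0): attacks (2,2) (3,1) (0,2)
  WB@(1,1): attacks (2,2) (3,3) (4,4) (2,0) (0,2) (0,0)
  WQ@(2,3): attacks (2,4) (2,2) (2,1) (2,0) (3,3) (4,3) (1,3) (0,3) (3,4) (3,2) (1,4) (1,2) (0,1) [ray(1,-1) blocked at (3,2)]
  WN@(3,2): attacks (4,4) (2,4) (1,3) (4,0) (2,0) (1,1)
W attacks (3,1): yes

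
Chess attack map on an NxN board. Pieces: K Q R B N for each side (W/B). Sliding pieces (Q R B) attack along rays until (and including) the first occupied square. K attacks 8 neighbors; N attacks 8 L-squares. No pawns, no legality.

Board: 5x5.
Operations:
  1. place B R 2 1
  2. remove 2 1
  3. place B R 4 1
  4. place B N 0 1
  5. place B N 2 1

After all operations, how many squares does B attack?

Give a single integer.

Answer: 12

Derivation:
Op 1: place BR@(2,1)
Op 2: remove (2,1)
Op 3: place BR@(4,1)
Op 4: place BN@(0,1)
Op 5: place BN@(2,1)
Per-piece attacks for B:
  BN@(0,1): attacks (1,3) (2,2) (2,0)
  BN@(2,1): attacks (3,3) (4,2) (1,3) (0,2) (4,0) (0,0)
  BR@(4,1): attacks (4,2) (4,3) (4,4) (4,0) (3,1) (2,1) [ray(-1,0) blocked at (2,1)]
Union (12 distinct): (0,0) (0,2) (1,3) (2,0) (2,1) (2,2) (3,1) (3,3) (4,0) (4,2) (4,3) (4,4)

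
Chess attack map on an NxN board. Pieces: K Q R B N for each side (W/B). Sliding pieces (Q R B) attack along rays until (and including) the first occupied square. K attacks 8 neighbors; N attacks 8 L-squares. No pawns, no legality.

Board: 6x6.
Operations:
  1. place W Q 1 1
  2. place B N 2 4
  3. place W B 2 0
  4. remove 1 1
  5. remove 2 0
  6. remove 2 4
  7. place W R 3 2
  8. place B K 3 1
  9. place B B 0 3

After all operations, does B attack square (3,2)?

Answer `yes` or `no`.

Op 1: place WQ@(1,1)
Op 2: place BN@(2,4)
Op 3: place WB@(2,0)
Op 4: remove (1,1)
Op 5: remove (2,0)
Op 6: remove (2,4)
Op 7: place WR@(3,2)
Op 8: place BK@(3,1)
Op 9: place BB@(0,3)
Per-piece attacks for B:
  BB@(0,3): attacks (1,4) (2,5) (1,2) (2,1) (3,0)
  BK@(3,1): attacks (3,2) (3,0) (4,1) (2,1) (4,2) (4,0) (2,2) (2,0)
B attacks (3,2): yes

Answer: yes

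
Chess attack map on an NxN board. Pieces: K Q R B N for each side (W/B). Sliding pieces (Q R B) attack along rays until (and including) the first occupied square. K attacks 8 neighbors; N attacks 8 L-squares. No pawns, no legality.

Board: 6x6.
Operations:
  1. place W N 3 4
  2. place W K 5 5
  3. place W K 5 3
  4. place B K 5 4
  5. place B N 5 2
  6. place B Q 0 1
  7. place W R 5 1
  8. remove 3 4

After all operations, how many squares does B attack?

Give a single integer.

Op 1: place WN@(3,4)
Op 2: place WK@(5,5)
Op 3: place WK@(5,3)
Op 4: place BK@(5,4)
Op 5: place BN@(5,2)
Op 6: place BQ@(0,1)
Op 7: place WR@(5,1)
Op 8: remove (3,4)
Per-piece attacks for B:
  BQ@(0,1): attacks (0,2) (0,3) (0,4) (0,5) (0,0) (1,1) (2,1) (3,1) (4,1) (5,1) (1,2) (2,3) (3,4) (4,5) (1,0) [ray(1,0) blocked at (5,1)]
  BN@(5,2): attacks (4,4) (3,3) (4,0) (3,1)
  BK@(5,4): attacks (5,5) (5,3) (4,4) (4,5) (4,3)
Union (21 distinct): (0,0) (0,2) (0,3) (0,4) (0,5) (1,0) (1,1) (1,2) (2,1) (2,3) (3,1) (3,3) (3,4) (4,0) (4,1) (4,3) (4,4) (4,5) (5,1) (5,3) (5,5)

Answer: 21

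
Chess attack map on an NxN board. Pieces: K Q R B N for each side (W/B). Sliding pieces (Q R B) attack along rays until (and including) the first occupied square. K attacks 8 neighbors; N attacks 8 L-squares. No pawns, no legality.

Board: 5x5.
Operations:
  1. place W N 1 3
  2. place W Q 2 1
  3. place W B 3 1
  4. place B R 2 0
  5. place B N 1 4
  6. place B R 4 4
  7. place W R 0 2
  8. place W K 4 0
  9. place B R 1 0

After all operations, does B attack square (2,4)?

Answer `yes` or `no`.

Answer: yes

Derivation:
Op 1: place WN@(1,3)
Op 2: place WQ@(2,1)
Op 3: place WB@(3,1)
Op 4: place BR@(2,0)
Op 5: place BN@(1,4)
Op 6: place BR@(4,4)
Op 7: place WR@(0,2)
Op 8: place WK@(4,0)
Op 9: place BR@(1,0)
Per-piece attacks for B:
  BR@(1,0): attacks (1,1) (1,2) (1,3) (2,0) (0,0) [ray(0,1) blocked at (1,3); ray(1,0) blocked at (2,0)]
  BN@(1,4): attacks (2,2) (3,3) (0,2)
  BR@(2,0): attacks (2,1) (3,0) (4,0) (1,0) [ray(0,1) blocked at (2,1); ray(1,0) blocked at (4,0); ray(-1,0) blocked at (1,0)]
  BR@(4,4): attacks (4,3) (4,2) (4,1) (4,0) (3,4) (2,4) (1,4) [ray(0,-1) blocked at (4,0); ray(-1,0) blocked at (1,4)]
B attacks (2,4): yes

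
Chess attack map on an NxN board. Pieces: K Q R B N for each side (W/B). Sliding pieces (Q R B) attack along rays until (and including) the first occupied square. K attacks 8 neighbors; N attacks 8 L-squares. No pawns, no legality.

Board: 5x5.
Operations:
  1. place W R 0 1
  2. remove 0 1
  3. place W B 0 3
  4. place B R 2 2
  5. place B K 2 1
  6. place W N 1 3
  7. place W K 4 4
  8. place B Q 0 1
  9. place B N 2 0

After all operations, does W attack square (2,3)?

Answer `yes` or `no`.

Op 1: place WR@(0,1)
Op 2: remove (0,1)
Op 3: place WB@(0,3)
Op 4: place BR@(2,2)
Op 5: place BK@(2,1)
Op 6: place WN@(1,3)
Op 7: place WK@(4,4)
Op 8: place BQ@(0,1)
Op 9: place BN@(2,0)
Per-piece attacks for W:
  WB@(0,3): attacks (1,4) (1,2) (2,1) [ray(1,-1) blocked at (2,1)]
  WN@(1,3): attacks (3,4) (2,1) (3,2) (0,1)
  WK@(4,4): attacks (4,3) (3,4) (3,3)
W attacks (2,3): no

Answer: no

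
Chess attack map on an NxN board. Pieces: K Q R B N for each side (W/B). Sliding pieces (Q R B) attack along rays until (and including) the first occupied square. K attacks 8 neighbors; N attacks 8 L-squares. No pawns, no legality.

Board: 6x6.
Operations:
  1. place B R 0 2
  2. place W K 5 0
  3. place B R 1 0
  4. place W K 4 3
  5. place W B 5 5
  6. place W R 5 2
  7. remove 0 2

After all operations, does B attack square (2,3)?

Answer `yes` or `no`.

Answer: no

Derivation:
Op 1: place BR@(0,2)
Op 2: place WK@(5,0)
Op 3: place BR@(1,0)
Op 4: place WK@(4,3)
Op 5: place WB@(5,5)
Op 6: place WR@(5,2)
Op 7: remove (0,2)
Per-piece attacks for B:
  BR@(1,0): attacks (1,1) (1,2) (1,3) (1,4) (1,5) (2,0) (3,0) (4,0) (5,0) (0,0) [ray(1,0) blocked at (5,0)]
B attacks (2,3): no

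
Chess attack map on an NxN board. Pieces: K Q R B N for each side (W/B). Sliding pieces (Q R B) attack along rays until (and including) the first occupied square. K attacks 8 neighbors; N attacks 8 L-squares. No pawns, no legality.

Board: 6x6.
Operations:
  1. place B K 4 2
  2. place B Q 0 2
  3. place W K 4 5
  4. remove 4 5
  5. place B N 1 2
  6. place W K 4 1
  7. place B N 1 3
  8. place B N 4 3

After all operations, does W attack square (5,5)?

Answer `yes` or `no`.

Op 1: place BK@(4,2)
Op 2: place BQ@(0,2)
Op 3: place WK@(4,5)
Op 4: remove (4,5)
Op 5: place BN@(1,2)
Op 6: place WK@(4,1)
Op 7: place BN@(1,3)
Op 8: place BN@(4,3)
Per-piece attacks for W:
  WK@(4,1): attacks (4,2) (4,0) (5,1) (3,1) (5,2) (5,0) (3,2) (3,0)
W attacks (5,5): no

Answer: no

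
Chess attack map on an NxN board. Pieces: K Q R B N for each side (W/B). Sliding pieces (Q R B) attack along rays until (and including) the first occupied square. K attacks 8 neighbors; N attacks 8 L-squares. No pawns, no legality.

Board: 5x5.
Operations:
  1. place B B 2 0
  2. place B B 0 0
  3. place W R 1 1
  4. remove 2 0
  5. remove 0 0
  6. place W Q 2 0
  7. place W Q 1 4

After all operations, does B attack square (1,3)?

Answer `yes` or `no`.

Answer: no

Derivation:
Op 1: place BB@(2,0)
Op 2: place BB@(0,0)
Op 3: place WR@(1,1)
Op 4: remove (2,0)
Op 5: remove (0,0)
Op 6: place WQ@(2,0)
Op 7: place WQ@(1,4)
Per-piece attacks for B:
B attacks (1,3): no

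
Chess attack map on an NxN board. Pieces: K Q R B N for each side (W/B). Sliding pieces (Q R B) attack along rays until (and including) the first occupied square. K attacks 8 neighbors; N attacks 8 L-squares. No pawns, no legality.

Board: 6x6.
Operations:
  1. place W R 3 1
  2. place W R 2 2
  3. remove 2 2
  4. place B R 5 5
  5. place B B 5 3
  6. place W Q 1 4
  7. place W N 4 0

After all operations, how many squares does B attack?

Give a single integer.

Answer: 10

Derivation:
Op 1: place WR@(3,1)
Op 2: place WR@(2,2)
Op 3: remove (2,2)
Op 4: place BR@(5,5)
Op 5: place BB@(5,3)
Op 6: place WQ@(1,4)
Op 7: place WN@(4,0)
Per-piece attacks for B:
  BB@(5,3): attacks (4,4) (3,5) (4,2) (3,1) [ray(-1,-1) blocked at (3,1)]
  BR@(5,5): attacks (5,4) (5,3) (4,5) (3,5) (2,5) (1,5) (0,5) [ray(0,-1) blocked at (5,3)]
Union (10 distinct): (0,5) (1,5) (2,5) (3,1) (3,5) (4,2) (4,4) (4,5) (5,3) (5,4)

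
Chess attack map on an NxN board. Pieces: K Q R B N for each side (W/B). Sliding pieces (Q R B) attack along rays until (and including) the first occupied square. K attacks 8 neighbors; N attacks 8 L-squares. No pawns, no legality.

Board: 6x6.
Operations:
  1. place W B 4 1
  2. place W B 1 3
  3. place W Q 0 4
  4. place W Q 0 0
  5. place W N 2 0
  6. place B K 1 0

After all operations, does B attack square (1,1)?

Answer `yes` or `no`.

Answer: yes

Derivation:
Op 1: place WB@(4,1)
Op 2: place WB@(1,3)
Op 3: place WQ@(0,4)
Op 4: place WQ@(0,0)
Op 5: place WN@(2,0)
Op 6: place BK@(1,0)
Per-piece attacks for B:
  BK@(1,0): attacks (1,1) (2,0) (0,0) (2,1) (0,1)
B attacks (1,1): yes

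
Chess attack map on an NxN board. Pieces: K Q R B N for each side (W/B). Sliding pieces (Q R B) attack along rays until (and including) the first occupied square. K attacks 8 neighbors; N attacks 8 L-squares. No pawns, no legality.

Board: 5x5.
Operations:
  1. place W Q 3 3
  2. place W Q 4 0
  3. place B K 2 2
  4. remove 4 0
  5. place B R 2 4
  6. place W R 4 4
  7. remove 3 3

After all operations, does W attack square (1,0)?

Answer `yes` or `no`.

Op 1: place WQ@(3,3)
Op 2: place WQ@(4,0)
Op 3: place BK@(2,2)
Op 4: remove (4,0)
Op 5: place BR@(2,4)
Op 6: place WR@(4,4)
Op 7: remove (3,3)
Per-piece attacks for W:
  WR@(4,4): attacks (4,3) (4,2) (4,1) (4,0) (3,4) (2,4) [ray(-1,0) blocked at (2,4)]
W attacks (1,0): no

Answer: no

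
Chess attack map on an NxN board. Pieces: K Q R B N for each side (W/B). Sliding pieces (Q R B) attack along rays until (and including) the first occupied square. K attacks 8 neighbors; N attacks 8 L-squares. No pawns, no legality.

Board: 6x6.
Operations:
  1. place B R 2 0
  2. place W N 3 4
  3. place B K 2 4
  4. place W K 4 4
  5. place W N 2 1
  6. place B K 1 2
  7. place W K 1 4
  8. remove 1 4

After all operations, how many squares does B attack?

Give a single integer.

Answer: 19

Derivation:
Op 1: place BR@(2,0)
Op 2: place WN@(3,4)
Op 3: place BK@(2,4)
Op 4: place WK@(4,4)
Op 5: place WN@(2,1)
Op 6: place BK@(1,2)
Op 7: place WK@(1,4)
Op 8: remove (1,4)
Per-piece attacks for B:
  BK@(1,2): attacks (1,3) (1,1) (2,2) (0,2) (2,3) (2,1) (0,3) (0,1)
  BR@(2,0): attacks (2,1) (3,0) (4,0) (5,0) (1,0) (0,0) [ray(0,1) blocked at (2,1)]
  BK@(2,4): attacks (2,5) (2,3) (3,4) (1,4) (3,5) (3,3) (1,5) (1,3)
Union (19 distinct): (0,0) (0,1) (0,2) (0,3) (1,0) (1,1) (1,3) (1,4) (1,5) (2,1) (2,2) (2,3) (2,5) (3,0) (3,3) (3,4) (3,5) (4,0) (5,0)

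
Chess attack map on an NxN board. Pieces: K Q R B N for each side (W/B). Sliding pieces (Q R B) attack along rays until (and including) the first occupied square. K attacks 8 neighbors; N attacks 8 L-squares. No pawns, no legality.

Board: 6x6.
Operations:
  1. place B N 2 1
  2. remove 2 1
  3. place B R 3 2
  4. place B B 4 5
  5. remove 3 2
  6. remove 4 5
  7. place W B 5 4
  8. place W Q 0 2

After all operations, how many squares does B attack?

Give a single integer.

Answer: 0

Derivation:
Op 1: place BN@(2,1)
Op 2: remove (2,1)
Op 3: place BR@(3,2)
Op 4: place BB@(4,5)
Op 5: remove (3,2)
Op 6: remove (4,5)
Op 7: place WB@(5,4)
Op 8: place WQ@(0,2)
Per-piece attacks for B:
Union (0 distinct): (none)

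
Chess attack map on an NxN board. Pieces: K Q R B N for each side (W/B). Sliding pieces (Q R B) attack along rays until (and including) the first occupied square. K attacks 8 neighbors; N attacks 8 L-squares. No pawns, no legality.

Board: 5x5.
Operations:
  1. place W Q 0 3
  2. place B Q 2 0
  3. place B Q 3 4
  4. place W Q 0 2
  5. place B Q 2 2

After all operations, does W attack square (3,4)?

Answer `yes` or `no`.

Op 1: place WQ@(0,3)
Op 2: place BQ@(2,0)
Op 3: place BQ@(3,4)
Op 4: place WQ@(0,2)
Op 5: place BQ@(2,2)
Per-piece attacks for W:
  WQ@(0,2): attacks (0,3) (0,1) (0,0) (1,2) (2,2) (1,3) (2,4) (1,1) (2,0) [ray(0,1) blocked at (0,3); ray(1,0) blocked at (2,2); ray(1,-1) blocked at (2,0)]
  WQ@(0,3): attacks (0,4) (0,2) (1,3) (2,3) (3,3) (4,3) (1,4) (1,2) (2,1) (3,0) [ray(0,-1) blocked at (0,2)]
W attacks (3,4): no

Answer: no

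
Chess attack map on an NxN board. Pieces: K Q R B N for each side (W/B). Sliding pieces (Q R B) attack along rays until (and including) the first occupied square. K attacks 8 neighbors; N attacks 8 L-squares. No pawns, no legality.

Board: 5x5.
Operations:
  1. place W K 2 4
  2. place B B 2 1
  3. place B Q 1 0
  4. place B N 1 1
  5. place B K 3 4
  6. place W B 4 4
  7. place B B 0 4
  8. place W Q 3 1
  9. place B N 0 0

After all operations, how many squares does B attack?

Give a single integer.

Op 1: place WK@(2,4)
Op 2: place BB@(2,1)
Op 3: place BQ@(1,0)
Op 4: place BN@(1,1)
Op 5: place BK@(3,4)
Op 6: place WB@(4,4)
Op 7: place BB@(0,4)
Op 8: place WQ@(3,1)
Op 9: place BN@(0,0)
Per-piece attacks for B:
  BN@(0,0): attacks (1,2) (2,1)
  BB@(0,4): attacks (1,3) (2,2) (3,1) [ray(1,-1) blocked at (3,1)]
  BQ@(1,0): attacks (1,1) (2,0) (3,0) (4,0) (0,0) (2,1) (0,1) [ray(0,1) blocked at (1,1); ray(-1,0) blocked at (0,0); ray(1,1) blocked at (2,1)]
  BN@(1,1): attacks (2,3) (3,2) (0,3) (3,0)
  BB@(2,1): attacks (3,2) (4,3) (3,0) (1,2) (0,3) (1,0) [ray(-1,-1) blocked at (1,0)]
  BK@(3,4): attacks (3,3) (4,4) (2,4) (4,3) (2,3)
Union (19 distinct): (0,0) (0,1) (0,3) (1,0) (1,1) (1,2) (1,3) (2,0) (2,1) (2,2) (2,3) (2,4) (3,0) (3,1) (3,2) (3,3) (4,0) (4,3) (4,4)

Answer: 19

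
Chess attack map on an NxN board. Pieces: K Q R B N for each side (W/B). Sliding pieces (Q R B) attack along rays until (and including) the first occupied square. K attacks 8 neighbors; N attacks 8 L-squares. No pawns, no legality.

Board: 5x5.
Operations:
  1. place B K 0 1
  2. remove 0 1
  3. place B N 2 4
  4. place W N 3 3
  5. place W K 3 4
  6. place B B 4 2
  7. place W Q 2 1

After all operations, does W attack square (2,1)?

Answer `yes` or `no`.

Answer: yes

Derivation:
Op 1: place BK@(0,1)
Op 2: remove (0,1)
Op 3: place BN@(2,4)
Op 4: place WN@(3,3)
Op 5: place WK@(3,4)
Op 6: place BB@(4,2)
Op 7: place WQ@(2,1)
Per-piece attacks for W:
  WQ@(2,1): attacks (2,2) (2,3) (2,4) (2,0) (3,1) (4,1) (1,1) (0,1) (3,2) (4,3) (3,0) (1,2) (0,3) (1,0) [ray(0,1) blocked at (2,4)]
  WN@(3,3): attacks (1,4) (4,1) (2,1) (1,2)
  WK@(3,4): attacks (3,3) (4,4) (2,4) (4,3) (2,3)
W attacks (2,1): yes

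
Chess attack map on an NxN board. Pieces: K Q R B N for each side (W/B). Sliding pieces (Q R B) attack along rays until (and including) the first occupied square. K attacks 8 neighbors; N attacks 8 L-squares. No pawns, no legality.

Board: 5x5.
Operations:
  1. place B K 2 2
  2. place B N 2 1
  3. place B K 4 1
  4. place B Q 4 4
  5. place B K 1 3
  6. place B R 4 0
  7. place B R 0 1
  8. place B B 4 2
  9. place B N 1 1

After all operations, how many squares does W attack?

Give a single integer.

Op 1: place BK@(2,2)
Op 2: place BN@(2,1)
Op 3: place BK@(4,1)
Op 4: place BQ@(4,4)
Op 5: place BK@(1,3)
Op 6: place BR@(4,0)
Op 7: place BR@(0,1)
Op 8: place BB@(4,2)
Op 9: place BN@(1,1)
Per-piece attacks for W:
Union (0 distinct): (none)

Answer: 0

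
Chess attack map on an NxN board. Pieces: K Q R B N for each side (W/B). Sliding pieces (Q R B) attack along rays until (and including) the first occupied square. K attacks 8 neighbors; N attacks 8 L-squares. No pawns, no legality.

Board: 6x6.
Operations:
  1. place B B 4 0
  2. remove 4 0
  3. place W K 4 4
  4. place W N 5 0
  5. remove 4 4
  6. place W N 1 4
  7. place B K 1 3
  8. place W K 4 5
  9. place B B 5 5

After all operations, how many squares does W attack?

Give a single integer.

Op 1: place BB@(4,0)
Op 2: remove (4,0)
Op 3: place WK@(4,4)
Op 4: place WN@(5,0)
Op 5: remove (4,4)
Op 6: place WN@(1,4)
Op 7: place BK@(1,3)
Op 8: place WK@(4,5)
Op 9: place BB@(5,5)
Per-piece attacks for W:
  WN@(1,4): attacks (3,5) (2,2) (3,3) (0,2)
  WK@(4,5): attacks (4,4) (5,5) (3,5) (5,4) (3,4)
  WN@(5,0): attacks (4,2) (3,1)
Union (10 distinct): (0,2) (2,2) (3,1) (3,3) (3,4) (3,5) (4,2) (4,4) (5,4) (5,5)

Answer: 10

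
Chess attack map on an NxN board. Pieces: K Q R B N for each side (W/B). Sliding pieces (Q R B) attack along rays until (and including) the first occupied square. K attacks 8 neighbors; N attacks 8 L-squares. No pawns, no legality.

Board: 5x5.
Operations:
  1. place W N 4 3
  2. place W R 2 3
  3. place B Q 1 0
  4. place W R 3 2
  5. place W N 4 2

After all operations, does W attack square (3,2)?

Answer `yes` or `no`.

Answer: no

Derivation:
Op 1: place WN@(4,3)
Op 2: place WR@(2,3)
Op 3: place BQ@(1,0)
Op 4: place WR@(3,2)
Op 5: place WN@(4,2)
Per-piece attacks for W:
  WR@(2,3): attacks (2,4) (2,2) (2,1) (2,0) (3,3) (4,3) (1,3) (0,3) [ray(1,0) blocked at (4,3)]
  WR@(3,2): attacks (3,3) (3,4) (3,1) (3,0) (4,2) (2,2) (1,2) (0,2) [ray(1,0) blocked at (4,2)]
  WN@(4,2): attacks (3,4) (2,3) (3,0) (2,1)
  WN@(4,3): attacks (2,4) (3,1) (2,2)
W attacks (3,2): no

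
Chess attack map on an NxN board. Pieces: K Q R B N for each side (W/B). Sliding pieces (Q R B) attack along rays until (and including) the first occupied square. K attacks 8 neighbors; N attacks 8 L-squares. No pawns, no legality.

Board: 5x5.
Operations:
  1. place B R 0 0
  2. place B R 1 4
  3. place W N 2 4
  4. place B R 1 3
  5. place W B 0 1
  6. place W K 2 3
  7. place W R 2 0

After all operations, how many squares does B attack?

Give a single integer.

Answer: 11

Derivation:
Op 1: place BR@(0,0)
Op 2: place BR@(1,4)
Op 3: place WN@(2,4)
Op 4: place BR@(1,3)
Op 5: place WB@(0,1)
Op 6: place WK@(2,3)
Op 7: place WR@(2,0)
Per-piece attacks for B:
  BR@(0,0): attacks (0,1) (1,0) (2,0) [ray(0,1) blocked at (0,1); ray(1,0) blocked at (2,0)]
  BR@(1,3): attacks (1,4) (1,2) (1,1) (1,0) (2,3) (0,3) [ray(0,1) blocked at (1,4); ray(1,0) blocked at (2,3)]
  BR@(1,4): attacks (1,3) (2,4) (0,4) [ray(0,-1) blocked at (1,3); ray(1,0) blocked at (2,4)]
Union (11 distinct): (0,1) (0,3) (0,4) (1,0) (1,1) (1,2) (1,3) (1,4) (2,0) (2,3) (2,4)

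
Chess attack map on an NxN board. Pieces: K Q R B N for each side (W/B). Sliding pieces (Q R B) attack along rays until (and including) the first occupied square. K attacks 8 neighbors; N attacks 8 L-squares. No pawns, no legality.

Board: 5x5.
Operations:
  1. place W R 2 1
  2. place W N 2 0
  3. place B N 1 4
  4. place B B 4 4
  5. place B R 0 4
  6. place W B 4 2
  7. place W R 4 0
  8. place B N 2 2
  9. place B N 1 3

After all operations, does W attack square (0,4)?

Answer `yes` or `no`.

Op 1: place WR@(2,1)
Op 2: place WN@(2,0)
Op 3: place BN@(1,4)
Op 4: place BB@(4,4)
Op 5: place BR@(0,4)
Op 6: place WB@(4,2)
Op 7: place WR@(4,0)
Op 8: place BN@(2,2)
Op 9: place BN@(1,3)
Per-piece attacks for W:
  WN@(2,0): attacks (3,2) (4,1) (1,2) (0,1)
  WR@(2,1): attacks (2,2) (2,0) (3,1) (4,1) (1,1) (0,1) [ray(0,1) blocked at (2,2); ray(0,-1) blocked at (2,0)]
  WR@(4,0): attacks (4,1) (4,2) (3,0) (2,0) [ray(0,1) blocked at (4,2); ray(-1,0) blocked at (2,0)]
  WB@(4,2): attacks (3,3) (2,4) (3,1) (2,0) [ray(-1,-1) blocked at (2,0)]
W attacks (0,4): no

Answer: no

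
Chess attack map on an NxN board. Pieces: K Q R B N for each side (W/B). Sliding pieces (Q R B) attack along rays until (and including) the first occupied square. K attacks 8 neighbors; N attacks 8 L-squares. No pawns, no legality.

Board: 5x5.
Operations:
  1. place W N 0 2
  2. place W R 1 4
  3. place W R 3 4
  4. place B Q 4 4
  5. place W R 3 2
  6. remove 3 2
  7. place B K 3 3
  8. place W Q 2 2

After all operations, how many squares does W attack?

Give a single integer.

Op 1: place WN@(0,2)
Op 2: place WR@(1,4)
Op 3: place WR@(3,4)
Op 4: place BQ@(4,4)
Op 5: place WR@(3,2)
Op 6: remove (3,2)
Op 7: place BK@(3,3)
Op 8: place WQ@(2,2)
Per-piece attacks for W:
  WN@(0,2): attacks (1,4) (2,3) (1,0) (2,1)
  WR@(1,4): attacks (1,3) (1,2) (1,1) (1,0) (2,4) (3,4) (0,4) [ray(1,0) blocked at (3,4)]
  WQ@(2,2): attacks (2,3) (2,4) (2,1) (2,0) (3,2) (4,2) (1,2) (0,2) (3,3) (3,1) (4,0) (1,3) (0,4) (1,1) (0,0) [ray(-1,0) blocked at (0,2); ray(1,1) blocked at (3,3)]
  WR@(3,4): attacks (3,3) (4,4) (2,4) (1,4) [ray(0,-1) blocked at (3,3); ray(1,0) blocked at (4,4); ray(-1,0) blocked at (1,4)]
Union (19 distinct): (0,0) (0,2) (0,4) (1,0) (1,1) (1,2) (1,3) (1,4) (2,0) (2,1) (2,3) (2,4) (3,1) (3,2) (3,3) (3,4) (4,0) (4,2) (4,4)

Answer: 19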